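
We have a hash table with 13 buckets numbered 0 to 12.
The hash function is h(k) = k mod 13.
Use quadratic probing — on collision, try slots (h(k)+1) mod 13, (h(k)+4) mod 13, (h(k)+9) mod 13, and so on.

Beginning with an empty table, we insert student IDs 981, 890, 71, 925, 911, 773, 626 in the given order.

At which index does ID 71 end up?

10

981 hashes to 6; slot 6 is free => place at 6.
890 hashes to 6; 6 taken => place at 7.
71 hashes to 6; 6,7 taken => place at 10.
925 hashes to 2; slot 2 is free => place at 2.
911 hashes to 1; slot 1 is free => place at 1.
773 hashes to 6; 6,7,10,2 taken => place at 9.
626 hashes to 2; 2 taken => place at 3.
Table: [∅, 911, 925, 626, ∅, ∅, 981, 890, ∅, 773, 71, ∅, ∅]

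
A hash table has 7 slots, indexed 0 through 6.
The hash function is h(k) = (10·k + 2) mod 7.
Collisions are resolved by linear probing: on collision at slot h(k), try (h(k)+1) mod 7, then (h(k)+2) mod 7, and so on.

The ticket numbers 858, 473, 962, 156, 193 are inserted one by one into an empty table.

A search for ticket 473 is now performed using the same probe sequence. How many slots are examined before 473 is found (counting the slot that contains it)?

858: h=0 → slot 0
473: h=0, probe 0,1 → slot 1
962: h=4 → slot 4
156: h=1, probe 1,2 → slot 2
193: h=0, probe 0,1,2,3 → slot 3
Table: [858, 473, 156, 193, 962, ., .]
Lookup 473: h=0, probe 0,1 → found at 1.

2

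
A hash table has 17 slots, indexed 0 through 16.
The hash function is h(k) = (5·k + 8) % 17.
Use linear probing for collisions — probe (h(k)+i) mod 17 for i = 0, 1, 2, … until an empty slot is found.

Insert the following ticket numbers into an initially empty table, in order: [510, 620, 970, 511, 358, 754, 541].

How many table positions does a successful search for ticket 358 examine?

4

Insert 510: h=8, slot 8 empty → index 8.
Insert 620: h=14, slot 14 empty → index 14.
Insert 970: h=13, slot 13 empty → index 13.
Insert 511: h=13, slots 13,14 occupied → index 15.
Insert 358: h=13, slots 13,14,15 occupied → index 16.
Insert 754: h=4, slot 4 empty → index 4.
Insert 541: h=10, slot 10 empty → index 10.
Table: [—, —, —, —, 754, —, —, —, 510, —, 541, —, —, 970, 620, 511, 358]
Lookup 358: h=13, probe 13,14,15,16 → found at 16.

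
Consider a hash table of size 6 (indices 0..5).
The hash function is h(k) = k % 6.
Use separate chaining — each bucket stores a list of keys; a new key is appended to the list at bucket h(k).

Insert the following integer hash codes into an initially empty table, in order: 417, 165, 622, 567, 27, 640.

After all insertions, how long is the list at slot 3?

4

Insert 417: h=3, bucket 3 empty → new chain.
Insert 165: h=3, bucket 3 nonempty → append to chain.
Insert 622: h=4, bucket 4 empty → new chain.
Insert 567: h=3, bucket 3 nonempty → append to chain.
Insert 27: h=3, bucket 3 nonempty → append to chain.
Insert 640: h=4, bucket 4 nonempty → append to chain.
Final buckets:
0: .
1: .
2: .
3: 417 -> 165 -> 567 -> 27
4: 622 -> 640
5: .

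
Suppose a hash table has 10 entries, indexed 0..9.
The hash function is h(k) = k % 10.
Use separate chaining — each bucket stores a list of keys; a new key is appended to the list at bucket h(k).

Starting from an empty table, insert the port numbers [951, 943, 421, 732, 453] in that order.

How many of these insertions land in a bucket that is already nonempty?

951 -> bucket 1
943 -> bucket 3
421 -> bucket 1 (collision)
732 -> bucket 2
453 -> bucket 3 (collision)
Final buckets:
0: -
1: 951 -> 421
2: 732
3: 943 -> 453
4: -
5: -
6: -
7: -
8: -
9: -

2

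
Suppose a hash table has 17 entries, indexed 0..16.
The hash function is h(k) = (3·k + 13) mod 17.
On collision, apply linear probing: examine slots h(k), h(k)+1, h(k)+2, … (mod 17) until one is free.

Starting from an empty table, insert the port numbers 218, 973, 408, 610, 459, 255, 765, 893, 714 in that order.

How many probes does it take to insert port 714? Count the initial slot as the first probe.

Insert 218: h=4, slot 4 empty → index 4.
Insert 973: h=8, slot 8 empty → index 8.
Insert 408: h=13, slot 13 empty → index 13.
Insert 610: h=7, slot 7 empty → index 7.
Insert 459: h=13, slot 13 occupied → index 14.
Insert 255: h=13, slots 13,14 occupied → index 15.
Insert 765: h=13, slots 13,14,15 occupied → index 16.
Insert 893: h=6, slot 6 empty → index 6.
Insert 714: h=13, slots 13,14,15,16 occupied → index 0.
Table: [714, -, -, -, 218, -, 893, 610, 973, -, -, -, -, 408, 459, 255, 765]

5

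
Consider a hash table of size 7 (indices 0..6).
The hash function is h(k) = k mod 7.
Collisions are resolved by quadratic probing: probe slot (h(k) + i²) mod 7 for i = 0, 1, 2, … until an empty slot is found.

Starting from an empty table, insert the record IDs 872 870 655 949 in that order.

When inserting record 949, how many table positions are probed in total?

872 hashes to 4; slot 4 is free -> place at 4.
870 hashes to 2; slot 2 is free -> place at 2.
655 hashes to 4; 4 taken -> place at 5.
949 hashes to 4; 4,5 taken -> place at 1.
Table: [∅, 949, 870, ∅, 872, 655, ∅]

3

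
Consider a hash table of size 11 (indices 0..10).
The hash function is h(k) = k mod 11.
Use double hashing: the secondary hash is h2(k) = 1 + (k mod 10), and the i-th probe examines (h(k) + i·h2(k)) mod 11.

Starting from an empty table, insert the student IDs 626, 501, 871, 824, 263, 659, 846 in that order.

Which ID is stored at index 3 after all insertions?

Insert 626: h=10, slot 10 empty -> index 10.
Insert 501: h=6, slot 6 empty -> index 6.
Insert 871: h=2, slot 2 empty -> index 2.
Insert 824: h=10, h2=5, slot 10 occupied -> index 4.
Insert 263: h=10, h2=4, slot 10 occupied -> index 3.
Insert 659: h=10, h2=10, slot 10 occupied -> index 9.
Insert 846: h=10, h2=7, slots 10,6,2,9 occupied -> index 5.
Table: [∅, ∅, 871, 263, 824, 846, 501, ∅, ∅, 659, 626]

263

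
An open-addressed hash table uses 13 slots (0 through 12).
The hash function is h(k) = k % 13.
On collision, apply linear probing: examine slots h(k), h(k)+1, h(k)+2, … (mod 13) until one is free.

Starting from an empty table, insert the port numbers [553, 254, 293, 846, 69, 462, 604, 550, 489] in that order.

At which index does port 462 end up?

10

553: h=7 => slot 7
254: h=7, probe 7,8 => slot 8
293: h=7, probe 7,8,9 => slot 9
846: h=1 => slot 1
69: h=4 => slot 4
462: h=7, probe 7,8,9,10 => slot 10
604: h=6 => slot 6
550: h=4, probe 4,5 => slot 5
489: h=8, probe 8,9,10,11 => slot 11
Table: [., 846, ., ., 69, 550, 604, 553, 254, 293, 462, 489, .]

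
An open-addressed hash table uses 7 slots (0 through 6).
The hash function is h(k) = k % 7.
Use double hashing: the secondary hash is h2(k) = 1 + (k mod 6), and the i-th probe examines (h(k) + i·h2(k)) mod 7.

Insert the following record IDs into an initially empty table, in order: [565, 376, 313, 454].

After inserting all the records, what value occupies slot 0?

313

565 hashes to 5; slot 5 is free => place at 5.
376 hashes to 5, h2=5; 5 taken => place at 3.
313 hashes to 5, h2=2; 5 taken => place at 0.
454 hashes to 6; slot 6 is free => place at 6.
Table: [313, _, _, 376, _, 565, 454]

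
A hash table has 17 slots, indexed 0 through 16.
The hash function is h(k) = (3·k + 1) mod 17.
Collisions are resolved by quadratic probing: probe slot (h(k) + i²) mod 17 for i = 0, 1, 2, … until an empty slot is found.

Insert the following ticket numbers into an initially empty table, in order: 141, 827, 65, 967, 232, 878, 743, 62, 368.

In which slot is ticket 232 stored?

1

Insert 141: h=16, slot 16 empty -> index 16.
Insert 827: h=0, slot 0 empty -> index 0.
Insert 65: h=9, slot 9 empty -> index 9.
Insert 967: h=12, slot 12 empty -> index 12.
Insert 232: h=0, slot 0 occupied -> index 1.
Insert 878: h=0, slots 0,1 occupied -> index 4.
Insert 743: h=3, slot 3 empty -> index 3.
Insert 62: h=0, slots 0,1,4,9,16 occupied -> index 8.
Insert 368: h=0, slots 0,1,4,9,16,8 occupied -> index 2.
Table: [827, 232, 368, 743, 878, ., ., ., 62, 65, ., ., 967, ., ., ., 141]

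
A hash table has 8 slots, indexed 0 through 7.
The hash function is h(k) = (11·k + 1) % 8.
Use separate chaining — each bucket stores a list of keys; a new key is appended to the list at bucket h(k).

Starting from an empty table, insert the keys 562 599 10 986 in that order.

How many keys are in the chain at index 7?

3

Insert 562: h=7, bucket 7 empty → new chain.
Insert 599: h=6, bucket 6 empty → new chain.
Insert 10: h=7, bucket 7 nonempty → append to chain.
Insert 986: h=7, bucket 7 nonempty → append to chain.
Final buckets:
0: ∅
1: ∅
2: ∅
3: ∅
4: ∅
5: ∅
6: 599
7: 562 -> 10 -> 986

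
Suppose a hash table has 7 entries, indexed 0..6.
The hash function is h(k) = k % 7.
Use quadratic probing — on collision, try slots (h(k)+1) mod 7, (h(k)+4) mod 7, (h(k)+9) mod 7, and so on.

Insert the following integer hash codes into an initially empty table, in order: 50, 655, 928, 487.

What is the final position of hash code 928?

5

Insert 50: h=1, slot 1 empty -> index 1.
Insert 655: h=4, slot 4 empty -> index 4.
Insert 928: h=4, slot 4 occupied -> index 5.
Insert 487: h=4, slots 4,5,1 occupied -> index 6.
Table: [∅, 50, ∅, ∅, 655, 928, 487]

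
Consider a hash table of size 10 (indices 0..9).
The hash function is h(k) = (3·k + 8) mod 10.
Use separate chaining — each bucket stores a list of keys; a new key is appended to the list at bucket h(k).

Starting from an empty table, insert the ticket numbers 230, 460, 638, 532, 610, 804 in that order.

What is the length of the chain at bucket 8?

3

230 -> bucket 8
460 -> bucket 8 (collision)
638 -> bucket 2
532 -> bucket 4
610 -> bucket 8 (collision)
804 -> bucket 0
Final buckets:
0: 804
1: ∅
2: 638
3: ∅
4: 532
5: ∅
6: ∅
7: ∅
8: 230 -> 460 -> 610
9: ∅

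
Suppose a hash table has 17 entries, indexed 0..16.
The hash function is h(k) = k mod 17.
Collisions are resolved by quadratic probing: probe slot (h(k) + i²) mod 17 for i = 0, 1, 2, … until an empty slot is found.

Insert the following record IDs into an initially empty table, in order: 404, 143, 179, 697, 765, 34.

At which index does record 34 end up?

4

404 hashes to 13; slot 13 is free => place at 13.
143 hashes to 7; slot 7 is free => place at 7.
179 hashes to 9; slot 9 is free => place at 9.
697 hashes to 0; slot 0 is free => place at 0.
765 hashes to 0; 0 taken => place at 1.
34 hashes to 0; 0,1 taken => place at 4.
Table: [697, 765, —, —, 34, —, —, 143, —, 179, —, —, —, 404, —, —, —]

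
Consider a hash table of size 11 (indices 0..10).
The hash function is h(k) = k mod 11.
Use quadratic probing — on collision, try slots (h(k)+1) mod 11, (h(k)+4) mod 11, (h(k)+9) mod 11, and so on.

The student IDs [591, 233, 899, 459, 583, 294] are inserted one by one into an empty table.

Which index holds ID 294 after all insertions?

591 hashes to 8; slot 8 is free -> place at 8.
233 hashes to 2; slot 2 is free -> place at 2.
899 hashes to 8; 8 taken -> place at 9.
459 hashes to 8; 8,9 taken -> place at 1.
583 hashes to 0; slot 0 is free -> place at 0.
294 hashes to 8; 8,9,1 taken -> place at 6.
Table: [583, 459, 233, -, -, -, 294, -, 591, 899, -]

6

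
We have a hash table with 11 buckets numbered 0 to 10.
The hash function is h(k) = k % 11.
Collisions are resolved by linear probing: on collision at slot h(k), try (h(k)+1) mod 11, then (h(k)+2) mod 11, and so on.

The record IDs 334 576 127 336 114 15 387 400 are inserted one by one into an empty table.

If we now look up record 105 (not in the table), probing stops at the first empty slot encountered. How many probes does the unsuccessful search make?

6

Insert 334: h=4, slot 4 empty => index 4.
Insert 576: h=4, slot 4 occupied => index 5.
Insert 127: h=6, slot 6 empty => index 6.
Insert 336: h=6, slot 6 occupied => index 7.
Insert 114: h=4, slots 4,5,6,7 occupied => index 8.
Insert 15: h=4, slots 4,5,6,7,8 occupied => index 9.
Insert 387: h=2, slot 2 empty => index 2.
Insert 400: h=4, slots 4,5,6,7,8,9 occupied => index 10.
Table: [—, —, 387, —, 334, 576, 127, 336, 114, 15, 400]
Lookup 105: h=6, probe 6,7,8,9,10,0 → slot 0 empty, not found.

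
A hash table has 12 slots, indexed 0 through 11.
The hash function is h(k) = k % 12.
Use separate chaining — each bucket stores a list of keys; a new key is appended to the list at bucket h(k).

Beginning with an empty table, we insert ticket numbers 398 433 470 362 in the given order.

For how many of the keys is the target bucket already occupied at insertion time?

2

Insert 398: h=2, bucket 2 empty → new chain.
Insert 433: h=1, bucket 1 empty → new chain.
Insert 470: h=2, bucket 2 nonempty → append to chain.
Insert 362: h=2, bucket 2 nonempty → append to chain.
Final buckets:
0: .
1: 433
2: 398 -> 470 -> 362
3: .
4: .
5: .
6: .
7: .
8: .
9: .
10: .
11: .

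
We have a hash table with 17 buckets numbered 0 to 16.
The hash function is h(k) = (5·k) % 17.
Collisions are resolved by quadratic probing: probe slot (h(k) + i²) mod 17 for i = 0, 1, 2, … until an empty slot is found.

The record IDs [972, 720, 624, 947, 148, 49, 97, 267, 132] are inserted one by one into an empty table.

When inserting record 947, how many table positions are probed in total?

972: h=15 → slot 15
720: h=13 → slot 13
624: h=9 → slot 9
947: h=9, probe 9,10 → slot 10
148: h=9, probe 9,10,13,1 → slot 1
49: h=7 → slot 7
97: h=9, probe 9,10,13,1,8 → slot 8
267: h=9, probe 9,10,13,1,8,0 → slot 0
132: h=14 → slot 14
Table: [267, 148, ., ., ., ., ., 49, 97, 624, 947, ., ., 720, 132, 972, .]

2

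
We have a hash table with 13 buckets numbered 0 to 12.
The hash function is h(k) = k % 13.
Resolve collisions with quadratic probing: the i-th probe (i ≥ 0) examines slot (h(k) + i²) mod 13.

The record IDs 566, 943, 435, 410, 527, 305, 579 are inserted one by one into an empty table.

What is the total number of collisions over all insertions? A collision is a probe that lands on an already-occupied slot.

14

566 hashes to 7; slot 7 is free → place at 7.
943 hashes to 7; 7 taken → place at 8.
435 hashes to 6; slot 6 is free → place at 6.
410 hashes to 7; 7,8 taken → place at 11.
527 hashes to 7; 7,8,11 taken → place at 3.
305 hashes to 6; 6,7 taken → place at 10.
579 hashes to 7; 7,8,11,3,10,6 taken → place at 4.
Table: [—, —, —, 527, 579, —, 435, 566, 943, —, 305, 410, —]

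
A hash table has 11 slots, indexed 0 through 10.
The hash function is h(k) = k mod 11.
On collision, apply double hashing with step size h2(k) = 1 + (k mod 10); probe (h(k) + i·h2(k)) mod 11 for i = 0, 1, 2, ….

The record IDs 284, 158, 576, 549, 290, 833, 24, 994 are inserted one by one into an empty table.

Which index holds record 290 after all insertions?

5

284 hashes to 9; slot 9 is free → place at 9.
158 hashes to 4; slot 4 is free → place at 4.
576 hashes to 4, h2=7; 4 taken → place at 0.
549 hashes to 10; slot 10 is free → place at 10.
290 hashes to 4, h2=1; 4 taken → place at 5.
833 hashes to 8; slot 8 is free → place at 8.
24 hashes to 2; slot 2 is free → place at 2.
994 hashes to 4, h2=5; 4,9 taken → place at 3.
Table: [576, ∅, 24, 994, 158, 290, ∅, ∅, 833, 284, 549]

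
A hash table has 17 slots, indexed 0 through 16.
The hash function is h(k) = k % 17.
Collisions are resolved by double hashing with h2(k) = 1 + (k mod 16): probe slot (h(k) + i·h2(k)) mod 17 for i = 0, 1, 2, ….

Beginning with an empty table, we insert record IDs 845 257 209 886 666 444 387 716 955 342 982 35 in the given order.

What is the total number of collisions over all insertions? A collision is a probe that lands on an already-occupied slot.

845 hashes to 12; slot 12 is free -> place at 12.
257 hashes to 2; slot 2 is free -> place at 2.
209 hashes to 5; slot 5 is free -> place at 5.
886 hashes to 2, h2=7; 2 taken -> place at 9.
666 hashes to 3; slot 3 is free -> place at 3.
444 hashes to 2, h2=13; 2 taken -> place at 15.
387 hashes to 13; slot 13 is free -> place at 13.
716 hashes to 2, h2=13; 2,15 taken -> place at 11.
955 hashes to 3, h2=12; 3,15 taken -> place at 10.
342 hashes to 2, h2=7; 2,9 taken -> place at 16.
982 hashes to 13, h2=7; 13,3,10 taken -> place at 0.
35 hashes to 1; slot 1 is free -> place at 1.
Table: [982, 35, 257, 666, ., 209, ., ., ., 886, 955, 716, 845, 387, ., 444, 342]

11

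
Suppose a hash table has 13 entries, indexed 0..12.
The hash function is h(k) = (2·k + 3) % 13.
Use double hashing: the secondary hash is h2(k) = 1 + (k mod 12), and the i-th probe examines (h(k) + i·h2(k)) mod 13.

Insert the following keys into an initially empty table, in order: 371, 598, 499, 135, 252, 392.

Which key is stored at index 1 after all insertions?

371: h=4 -> slot 4
598: h=3 -> slot 3
499: h=0 -> slot 0
135: h=0, h2=4, probe 0,4,8 -> slot 8
252: h=0, h2=1, probe 0,1 -> slot 1
392: h=7 -> slot 7
Table: [499, 252, ., 598, 371, ., ., 392, 135, ., ., ., .]

252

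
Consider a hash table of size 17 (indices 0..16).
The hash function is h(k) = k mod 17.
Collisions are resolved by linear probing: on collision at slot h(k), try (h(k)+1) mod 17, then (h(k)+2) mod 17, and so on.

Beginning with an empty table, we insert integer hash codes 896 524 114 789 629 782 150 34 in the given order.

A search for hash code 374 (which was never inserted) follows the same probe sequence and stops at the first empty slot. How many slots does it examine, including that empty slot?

896 hashes to 12; slot 12 is free => place at 12.
524 hashes to 14; slot 14 is free => place at 14.
114 hashes to 12; 12 taken => place at 13.
789 hashes to 7; slot 7 is free => place at 7.
629 hashes to 0; slot 0 is free => place at 0.
782 hashes to 0; 0 taken => place at 1.
150 hashes to 14; 14 taken => place at 15.
34 hashes to 0; 0,1 taken => place at 2.
Table: [629, 782, 34, _, _, _, _, 789, _, _, _, _, 896, 114, 524, 150, _]
Lookup 374: h=0, probe 0,1,2,3 → slot 3 empty, not found.

4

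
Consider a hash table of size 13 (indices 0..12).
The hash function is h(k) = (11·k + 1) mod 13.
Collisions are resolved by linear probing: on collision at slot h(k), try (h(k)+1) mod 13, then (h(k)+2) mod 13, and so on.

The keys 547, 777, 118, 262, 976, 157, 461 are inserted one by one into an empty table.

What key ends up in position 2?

157

547: h=12 => slot 12
777: h=7 => slot 7
118: h=12, probe 12,0 => slot 0
262: h=10 => slot 10
976: h=12, probe 12,0,1 => slot 1
157: h=12, probe 12,0,1,2 => slot 2
461: h=2, probe 2,3 => slot 3
Table: [118, 976, 157, 461, ., ., ., 777, ., ., 262, ., 547]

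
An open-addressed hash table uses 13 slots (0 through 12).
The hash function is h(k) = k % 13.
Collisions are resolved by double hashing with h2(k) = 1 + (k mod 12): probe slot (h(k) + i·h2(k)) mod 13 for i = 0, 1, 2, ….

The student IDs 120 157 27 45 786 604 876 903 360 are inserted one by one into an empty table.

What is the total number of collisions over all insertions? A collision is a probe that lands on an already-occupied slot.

6

Insert 120: h=3, slot 3 empty -> index 3.
Insert 157: h=1, slot 1 empty -> index 1.
Insert 27: h=1, h2=4, slot 1 occupied -> index 5.
Insert 45: h=6, slot 6 empty -> index 6.
Insert 786: h=6, h2=7, slot 6 occupied -> index 0.
Insert 604: h=6, h2=5, slot 6 occupied -> index 11.
Insert 876: h=5, h2=1, slots 5,6 occupied -> index 7.
Insert 903: h=6, h2=4, slot 6 occupied -> index 10.
Insert 360: h=9, slot 9 empty -> index 9.
Table: [786, 157, ∅, 120, ∅, 27, 45, 876, ∅, 360, 903, 604, ∅]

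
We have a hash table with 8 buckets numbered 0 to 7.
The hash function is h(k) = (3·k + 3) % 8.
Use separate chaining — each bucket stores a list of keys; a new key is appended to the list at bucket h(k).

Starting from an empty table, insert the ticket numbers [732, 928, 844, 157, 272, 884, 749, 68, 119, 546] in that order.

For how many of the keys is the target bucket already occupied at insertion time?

5

732 → bucket 7
928 → bucket 3
844 → bucket 7 (collision)
157 → bucket 2
272 → bucket 3 (collision)
884 → bucket 7 (collision)
749 → bucket 2 (collision)
68 → bucket 7 (collision)
119 → bucket 0
546 → bucket 1
Final buckets:
0: 119
1: 546
2: 157 -> 749
3: 928 -> 272
4: -
5: -
6: -
7: 732 -> 844 -> 884 -> 68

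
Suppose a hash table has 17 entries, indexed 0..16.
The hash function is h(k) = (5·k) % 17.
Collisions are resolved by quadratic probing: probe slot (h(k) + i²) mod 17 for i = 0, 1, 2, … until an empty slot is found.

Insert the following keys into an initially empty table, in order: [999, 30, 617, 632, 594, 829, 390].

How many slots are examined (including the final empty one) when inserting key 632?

999: h=14 → slot 14
30: h=14, probe 14,15 → slot 15
617: h=8 → slot 8
632: h=15, probe 15,16 → slot 16
594: h=12 → slot 12
829: h=14, probe 14,15,1 → slot 1
390: h=12, probe 12,13 → slot 13
Table: [—, 829, —, —, —, —, —, —, 617, —, —, —, 594, 390, 999, 30, 632]

2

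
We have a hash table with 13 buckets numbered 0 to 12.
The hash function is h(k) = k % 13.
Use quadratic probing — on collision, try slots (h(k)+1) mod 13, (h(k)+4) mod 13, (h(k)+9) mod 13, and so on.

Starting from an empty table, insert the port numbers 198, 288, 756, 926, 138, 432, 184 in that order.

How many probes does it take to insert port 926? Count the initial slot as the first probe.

2

198: h=3 -> slot 3
288: h=2 -> slot 2
756: h=2, probe 2,3,6 -> slot 6
926: h=3, probe 3,4 -> slot 4
138: h=8 -> slot 8
432: h=3, probe 3,4,7 -> slot 7
184: h=2, probe 2,3,6,11 -> slot 11
Table: [—, —, 288, 198, 926, —, 756, 432, 138, —, —, 184, —]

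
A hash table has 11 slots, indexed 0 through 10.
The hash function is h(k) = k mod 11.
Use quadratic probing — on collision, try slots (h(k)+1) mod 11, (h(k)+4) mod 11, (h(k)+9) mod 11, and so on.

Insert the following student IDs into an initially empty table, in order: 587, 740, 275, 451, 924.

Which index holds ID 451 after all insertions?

587 hashes to 4; slot 4 is free -> place at 4.
740 hashes to 3; slot 3 is free -> place at 3.
275 hashes to 0; slot 0 is free -> place at 0.
451 hashes to 0; 0 taken -> place at 1.
924 hashes to 0; 0,1,4 taken -> place at 9.
Table: [275, 451, ∅, 740, 587, ∅, ∅, ∅, ∅, 924, ∅]

1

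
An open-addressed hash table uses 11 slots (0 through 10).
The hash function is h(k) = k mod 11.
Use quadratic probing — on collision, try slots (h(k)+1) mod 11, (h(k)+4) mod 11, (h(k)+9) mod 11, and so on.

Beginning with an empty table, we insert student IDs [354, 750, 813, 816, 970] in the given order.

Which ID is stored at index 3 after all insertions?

354 hashes to 2; slot 2 is free -> place at 2.
750 hashes to 2; 2 taken -> place at 3.
813 hashes to 10; slot 10 is free -> place at 10.
816 hashes to 2; 2,3 taken -> place at 6.
970 hashes to 2; 2,3,6 taken -> place at 0.
Table: [970, —, 354, 750, —, —, 816, —, —, —, 813]

750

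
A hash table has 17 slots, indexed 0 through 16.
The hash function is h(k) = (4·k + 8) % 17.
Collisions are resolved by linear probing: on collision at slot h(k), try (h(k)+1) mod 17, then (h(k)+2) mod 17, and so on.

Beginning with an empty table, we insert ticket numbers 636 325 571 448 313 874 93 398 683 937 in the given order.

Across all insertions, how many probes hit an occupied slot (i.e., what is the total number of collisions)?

636: h=2 -> slot 2
325: h=16 -> slot 16
571: h=14 -> slot 14
448: h=15 -> slot 15
313: h=2, probe 2,3 -> slot 3
874: h=2, probe 2,3,4 -> slot 4
93: h=6 -> slot 6
398: h=2, probe 2,3,4,5 -> slot 5
683: h=3, probe 3,4,5,6,7 -> slot 7
937: h=16, probe 16,0 -> slot 0
Table: [937, _, 636, 313, 874, 398, 93, 683, _, _, _, _, _, _, 571, 448, 325]

11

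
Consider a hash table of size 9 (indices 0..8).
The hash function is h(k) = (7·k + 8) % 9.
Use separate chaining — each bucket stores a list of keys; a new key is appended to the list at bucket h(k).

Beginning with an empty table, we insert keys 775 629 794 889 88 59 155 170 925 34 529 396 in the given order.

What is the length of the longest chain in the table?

Insert 775: h=6, bucket 6 empty -> new chain.
Insert 629: h=1, bucket 1 empty -> new chain.
Insert 794: h=4, bucket 4 empty -> new chain.
Insert 889: h=3, bucket 3 empty -> new chain.
Insert 88: h=3, bucket 3 nonempty -> append to chain.
Insert 59: h=7, bucket 7 empty -> new chain.
Insert 155: h=4, bucket 4 nonempty -> append to chain.
Insert 170: h=1, bucket 1 nonempty -> append to chain.
Insert 925: h=3, bucket 3 nonempty -> append to chain.
Insert 34: h=3, bucket 3 nonempty -> append to chain.
Insert 529: h=3, bucket 3 nonempty -> append to chain.
Insert 396: h=8, bucket 8 empty -> new chain.
Final buckets:
0: ∅
1: 629 -> 170
2: ∅
3: 889 -> 88 -> 925 -> 34 -> 529
4: 794 -> 155
5: ∅
6: 775
7: 59
8: 396

5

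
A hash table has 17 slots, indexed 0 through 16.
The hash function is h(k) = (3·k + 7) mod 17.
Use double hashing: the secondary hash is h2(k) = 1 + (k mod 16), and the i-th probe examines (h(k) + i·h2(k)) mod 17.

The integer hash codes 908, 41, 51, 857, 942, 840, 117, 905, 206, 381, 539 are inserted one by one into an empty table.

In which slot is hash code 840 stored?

3

908 hashes to 11; slot 11 is free -> place at 11.
41 hashes to 11, h2=10; 11 taken -> place at 4.
51 hashes to 7; slot 7 is free -> place at 7.
857 hashes to 11, h2=10; 11,4 taken -> place at 14.
942 hashes to 11, h2=15; 11 taken -> place at 9.
840 hashes to 11, h2=9; 11 taken -> place at 3.
117 hashes to 1; slot 1 is free -> place at 1.
905 hashes to 2; slot 2 is free -> place at 2.
206 hashes to 13; slot 13 is free -> place at 13.
381 hashes to 11, h2=14; 11 taken -> place at 8.
539 hashes to 9, h2=12; 9,4 taken -> place at 16.
Table: [., 117, 905, 840, 41, ., ., 51, 381, 942, ., 908, ., 206, 857, ., 539]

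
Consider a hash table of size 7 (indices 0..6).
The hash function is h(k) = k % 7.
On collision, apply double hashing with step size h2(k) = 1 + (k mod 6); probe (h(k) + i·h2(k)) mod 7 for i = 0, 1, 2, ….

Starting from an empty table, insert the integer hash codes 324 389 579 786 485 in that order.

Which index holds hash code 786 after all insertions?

3

324: h=2 → slot 2
389: h=4 → slot 4
579: h=5 → slot 5
786: h=2, h2=1, probe 2,3 → slot 3
485: h=2, h2=6, probe 2,1 → slot 1
Table: [., 485, 324, 786, 389, 579, .]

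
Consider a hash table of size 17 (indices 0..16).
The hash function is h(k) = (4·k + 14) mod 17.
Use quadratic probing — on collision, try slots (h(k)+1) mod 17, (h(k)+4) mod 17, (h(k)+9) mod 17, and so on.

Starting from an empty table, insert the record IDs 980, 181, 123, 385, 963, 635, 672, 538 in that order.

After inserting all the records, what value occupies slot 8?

980: h=7 => slot 7
181: h=7, probe 7,8 => slot 8
123: h=13 => slot 13
385: h=7, probe 7,8,11 => slot 11
963: h=7, probe 7,8,11,16 => slot 16
635: h=4 => slot 4
672: h=16, probe 16,0 => slot 0
538: h=7, probe 7,8,11,16,6 => slot 6
Table: [672, —, —, —, 635, —, 538, 980, 181, —, —, 385, —, 123, —, —, 963]

181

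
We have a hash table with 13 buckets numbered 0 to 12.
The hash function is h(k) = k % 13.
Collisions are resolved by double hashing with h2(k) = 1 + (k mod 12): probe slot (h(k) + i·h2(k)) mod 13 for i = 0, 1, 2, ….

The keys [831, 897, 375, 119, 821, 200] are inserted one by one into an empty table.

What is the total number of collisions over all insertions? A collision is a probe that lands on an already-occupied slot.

Insert 831: h=12, slot 12 empty → index 12.
Insert 897: h=0, slot 0 empty → index 0.
Insert 375: h=11, slot 11 empty → index 11.
Insert 119: h=2, slot 2 empty → index 2.
Insert 821: h=2, h2=6, slot 2 occupied → index 8.
Insert 200: h=5, slot 5 empty → index 5.
Table: [897, ., 119, ., ., 200, ., ., 821, ., ., 375, 831]

1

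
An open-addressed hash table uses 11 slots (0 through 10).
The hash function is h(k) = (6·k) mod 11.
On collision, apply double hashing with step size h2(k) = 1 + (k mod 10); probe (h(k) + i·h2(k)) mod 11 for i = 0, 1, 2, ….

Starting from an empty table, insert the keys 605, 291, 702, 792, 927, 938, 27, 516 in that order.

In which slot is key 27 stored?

2

Insert 605: h=0, slot 0 empty => index 0.
Insert 291: h=8, slot 8 empty => index 8.
Insert 702: h=10, slot 10 empty => index 10.
Insert 792: h=0, h2=3, slot 0 occupied => index 3.
Insert 927: h=7, slot 7 empty => index 7.
Insert 938: h=7, h2=9, slot 7 occupied => index 5.
Insert 27: h=8, h2=8, slots 8,5 occupied => index 2.
Insert 516: h=5, h2=7, slot 5 occupied => index 1.
Table: [605, 516, 27, 792, -, 938, -, 927, 291, -, 702]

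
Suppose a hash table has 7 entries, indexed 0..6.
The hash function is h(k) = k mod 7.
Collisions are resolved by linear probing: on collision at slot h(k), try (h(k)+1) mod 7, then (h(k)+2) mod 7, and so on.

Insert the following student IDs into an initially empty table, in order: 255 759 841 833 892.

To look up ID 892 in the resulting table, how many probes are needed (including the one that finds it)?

3

255: h=3 → slot 3
759: h=3, probe 3,4 → slot 4
841: h=1 → slot 1
833: h=0 → slot 0
892: h=3, probe 3,4,5 → slot 5
Table: [833, 841, -, 255, 759, 892, -]
Lookup 892: h=3, probe 3,4,5 → found at 5.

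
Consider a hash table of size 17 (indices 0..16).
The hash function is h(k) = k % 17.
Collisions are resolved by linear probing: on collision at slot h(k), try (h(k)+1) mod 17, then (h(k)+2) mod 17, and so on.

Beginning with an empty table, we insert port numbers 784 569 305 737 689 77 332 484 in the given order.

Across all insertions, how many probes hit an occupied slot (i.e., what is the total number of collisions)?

7

784 hashes to 2; slot 2 is free → place at 2.
569 hashes to 8; slot 8 is free → place at 8.
305 hashes to 16; slot 16 is free → place at 16.
737 hashes to 6; slot 6 is free → place at 6.
689 hashes to 9; slot 9 is free → place at 9.
77 hashes to 9; 9 taken → place at 10.
332 hashes to 9; 9,10 taken → place at 11.
484 hashes to 8; 8,9,10,11 taken → place at 12.
Table: [., ., 784, ., ., ., 737, ., 569, 689, 77, 332, 484, ., ., ., 305]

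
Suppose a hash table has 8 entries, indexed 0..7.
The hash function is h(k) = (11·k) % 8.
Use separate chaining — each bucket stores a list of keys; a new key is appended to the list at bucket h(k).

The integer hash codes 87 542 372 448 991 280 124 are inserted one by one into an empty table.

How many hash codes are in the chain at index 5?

Insert 87: h=5, bucket 5 empty -> new chain.
Insert 542: h=2, bucket 2 empty -> new chain.
Insert 372: h=4, bucket 4 empty -> new chain.
Insert 448: h=0, bucket 0 empty -> new chain.
Insert 991: h=5, bucket 5 nonempty -> append to chain.
Insert 280: h=0, bucket 0 nonempty -> append to chain.
Insert 124: h=4, bucket 4 nonempty -> append to chain.
Final buckets:
0: 448 -> 280
1: —
2: 542
3: —
4: 372 -> 124
5: 87 -> 991
6: —
7: —

2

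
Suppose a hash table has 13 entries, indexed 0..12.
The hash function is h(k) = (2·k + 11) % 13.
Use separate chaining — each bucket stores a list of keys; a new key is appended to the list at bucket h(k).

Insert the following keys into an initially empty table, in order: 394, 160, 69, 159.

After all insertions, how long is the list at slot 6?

Insert 394: h=6, bucket 6 empty -> new chain.
Insert 160: h=6, bucket 6 nonempty -> append to chain.
Insert 69: h=6, bucket 6 nonempty -> append to chain.
Insert 159: h=4, bucket 4 empty -> new chain.
Final buckets:
0: ∅
1: ∅
2: ∅
3: ∅
4: 159
5: ∅
6: 394 -> 160 -> 69
7: ∅
8: ∅
9: ∅
10: ∅
11: ∅
12: ∅

3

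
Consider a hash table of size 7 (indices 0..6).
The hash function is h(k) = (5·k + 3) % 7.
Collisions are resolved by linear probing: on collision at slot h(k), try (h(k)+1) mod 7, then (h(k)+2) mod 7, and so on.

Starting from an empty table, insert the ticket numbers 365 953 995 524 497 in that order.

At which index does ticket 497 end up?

Insert 365: h=1, slot 1 empty -> index 1.
Insert 953: h=1, slot 1 occupied -> index 2.
Insert 995: h=1, slots 1,2 occupied -> index 3.
Insert 524: h=5, slot 5 empty -> index 5.
Insert 497: h=3, slot 3 occupied -> index 4.
Table: [—, 365, 953, 995, 497, 524, —]

4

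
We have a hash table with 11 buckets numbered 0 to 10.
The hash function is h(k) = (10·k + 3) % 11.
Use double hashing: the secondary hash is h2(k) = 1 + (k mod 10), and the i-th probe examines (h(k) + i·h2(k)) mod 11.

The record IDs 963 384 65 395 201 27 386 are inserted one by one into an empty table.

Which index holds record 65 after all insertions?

963: h=8 => slot 8
384: h=4 => slot 4
65: h=4, h2=6, probe 4,10 => slot 10
395: h=4, h2=6, probe 4,10,5 => slot 5
201: h=0 => slot 0
27: h=9 => slot 9
386: h=2 => slot 2
Table: [201, _, 386, _, 384, 395, _, _, 963, 27, 65]

10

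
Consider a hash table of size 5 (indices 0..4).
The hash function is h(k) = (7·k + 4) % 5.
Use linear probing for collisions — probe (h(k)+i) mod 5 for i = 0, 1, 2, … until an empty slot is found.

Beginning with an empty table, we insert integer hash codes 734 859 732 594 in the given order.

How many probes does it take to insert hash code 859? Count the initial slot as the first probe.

2

Insert 734: h=2, slot 2 empty → index 2.
Insert 859: h=2, slot 2 occupied → index 3.
Insert 732: h=3, slot 3 occupied → index 4.
Insert 594: h=2, slots 2,3,4 occupied → index 0.
Table: [594, -, 734, 859, 732]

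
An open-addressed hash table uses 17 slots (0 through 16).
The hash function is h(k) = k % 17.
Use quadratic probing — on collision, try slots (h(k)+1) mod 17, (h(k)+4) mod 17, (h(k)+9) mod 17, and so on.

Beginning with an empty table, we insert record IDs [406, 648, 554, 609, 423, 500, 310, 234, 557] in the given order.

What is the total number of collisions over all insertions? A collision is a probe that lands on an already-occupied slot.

3

406 hashes to 15; slot 15 is free → place at 15.
648 hashes to 2; slot 2 is free → place at 2.
554 hashes to 10; slot 10 is free → place at 10.
609 hashes to 14; slot 14 is free → place at 14.
423 hashes to 15; 15 taken → place at 16.
500 hashes to 7; slot 7 is free → place at 7.
310 hashes to 4; slot 4 is free → place at 4.
234 hashes to 13; slot 13 is free → place at 13.
557 hashes to 13; 13,14 taken → place at 0.
Table: [557, -, 648, -, 310, -, -, 500, -, -, 554, -, -, 234, 609, 406, 423]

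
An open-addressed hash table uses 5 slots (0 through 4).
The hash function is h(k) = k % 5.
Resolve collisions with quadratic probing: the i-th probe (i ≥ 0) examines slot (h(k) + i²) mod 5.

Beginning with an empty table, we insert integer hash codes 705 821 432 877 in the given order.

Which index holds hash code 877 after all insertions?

705: h=0 => slot 0
821: h=1 => slot 1
432: h=2 => slot 2
877: h=2, probe 2,3 => slot 3
Table: [705, 821, 432, 877, .]

3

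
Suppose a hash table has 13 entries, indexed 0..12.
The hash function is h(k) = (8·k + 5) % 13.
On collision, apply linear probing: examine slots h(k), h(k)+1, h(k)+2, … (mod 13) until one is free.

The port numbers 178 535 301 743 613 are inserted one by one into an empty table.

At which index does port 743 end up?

10

Insert 178: h=12, slot 12 empty → index 12.
Insert 535: h=8, slot 8 empty → index 8.
Insert 301: h=8, slot 8 occupied → index 9.
Insert 743: h=8, slots 8,9 occupied → index 10.
Insert 613: h=8, slots 8,9,10 occupied → index 11.
Table: [—, —, —, —, —, —, —, —, 535, 301, 743, 613, 178]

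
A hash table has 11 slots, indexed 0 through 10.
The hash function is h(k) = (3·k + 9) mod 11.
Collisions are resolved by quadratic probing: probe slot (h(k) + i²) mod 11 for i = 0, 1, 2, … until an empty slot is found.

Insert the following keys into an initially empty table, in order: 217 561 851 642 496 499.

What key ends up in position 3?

642

217: h=0 => slot 0
561: h=9 => slot 9
851: h=10 => slot 10
642: h=10, probe 10,0,3 => slot 3
496: h=1 => slot 1
499: h=10, probe 10,0,3,8 => slot 8
Table: [217, 496, _, 642, _, _, _, _, 499, 561, 851]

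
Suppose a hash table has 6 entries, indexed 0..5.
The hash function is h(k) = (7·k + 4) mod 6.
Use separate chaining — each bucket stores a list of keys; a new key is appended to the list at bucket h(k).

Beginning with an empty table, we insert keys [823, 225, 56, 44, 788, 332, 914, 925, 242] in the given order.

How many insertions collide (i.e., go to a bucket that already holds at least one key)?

6

823 → bucket 5
225 → bucket 1
56 → bucket 0
44 → bucket 0 (collision)
788 → bucket 0 (collision)
332 → bucket 0 (collision)
914 → bucket 0 (collision)
925 → bucket 5 (collision)
242 → bucket 0 (collision)
Final buckets:
0: 56 -> 44 -> 788 -> 332 -> 914 -> 242
1: 225
2: ∅
3: ∅
4: ∅
5: 823 -> 925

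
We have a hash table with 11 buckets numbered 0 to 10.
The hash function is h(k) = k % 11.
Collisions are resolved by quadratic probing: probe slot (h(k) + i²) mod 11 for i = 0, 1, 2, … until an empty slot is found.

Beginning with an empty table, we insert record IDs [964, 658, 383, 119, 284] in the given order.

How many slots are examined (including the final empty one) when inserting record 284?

964: h=7 → slot 7
658: h=9 → slot 9
383: h=9, probe 9,10 → slot 10
119: h=9, probe 9,10,2 → slot 2
284: h=9, probe 9,10,2,7,3 → slot 3
Table: [., ., 119, 284, ., ., ., 964, ., 658, 383]

5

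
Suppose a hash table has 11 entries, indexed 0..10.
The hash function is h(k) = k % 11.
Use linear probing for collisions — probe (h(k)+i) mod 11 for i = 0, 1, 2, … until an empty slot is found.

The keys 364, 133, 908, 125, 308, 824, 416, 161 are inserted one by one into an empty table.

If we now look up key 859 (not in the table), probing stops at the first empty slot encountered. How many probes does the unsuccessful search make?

3

Insert 364: h=1, slot 1 empty => index 1.
Insert 133: h=1, slot 1 occupied => index 2.
Insert 908: h=6, slot 6 empty => index 6.
Insert 125: h=4, slot 4 empty => index 4.
Insert 308: h=0, slot 0 empty => index 0.
Insert 824: h=10, slot 10 empty => index 10.
Insert 416: h=9, slot 9 empty => index 9.
Insert 161: h=7, slot 7 empty => index 7.
Table: [308, 364, 133, —, 125, —, 908, 161, —, 416, 824]
Lookup 859: h=1, probe 1,2,3 → slot 3 empty, not found.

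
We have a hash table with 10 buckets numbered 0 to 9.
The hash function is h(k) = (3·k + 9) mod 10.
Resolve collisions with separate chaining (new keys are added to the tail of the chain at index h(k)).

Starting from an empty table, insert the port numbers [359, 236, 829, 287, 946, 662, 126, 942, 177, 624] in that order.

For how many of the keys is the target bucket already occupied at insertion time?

5

359 → bucket 6
236 → bucket 7
829 → bucket 6 (collision)
287 → bucket 0
946 → bucket 7 (collision)
662 → bucket 5
126 → bucket 7 (collision)
942 → bucket 5 (collision)
177 → bucket 0 (collision)
624 → bucket 1
Final buckets:
0: 287 -> 177
1: 624
2: .
3: .
4: .
5: 662 -> 942
6: 359 -> 829
7: 236 -> 946 -> 126
8: .
9: .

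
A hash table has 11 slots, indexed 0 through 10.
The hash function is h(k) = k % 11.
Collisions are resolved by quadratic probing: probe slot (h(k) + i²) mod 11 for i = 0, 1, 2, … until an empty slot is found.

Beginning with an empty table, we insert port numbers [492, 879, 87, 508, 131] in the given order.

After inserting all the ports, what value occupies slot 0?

87

Insert 492: h=8, slot 8 empty => index 8.
Insert 879: h=10, slot 10 empty => index 10.
Insert 87: h=10, slot 10 occupied => index 0.
Insert 508: h=2, slot 2 empty => index 2.
Insert 131: h=10, slots 10,0 occupied => index 3.
Table: [87, —, 508, 131, —, —, —, —, 492, —, 879]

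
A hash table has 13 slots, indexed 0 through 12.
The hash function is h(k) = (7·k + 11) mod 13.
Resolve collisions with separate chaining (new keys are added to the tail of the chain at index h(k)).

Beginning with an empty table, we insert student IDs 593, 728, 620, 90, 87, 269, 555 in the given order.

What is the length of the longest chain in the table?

4

593 -> bucket 2
728 -> bucket 11
620 -> bucket 9
90 -> bucket 4
87 -> bucket 9 (collision)
269 -> bucket 9 (collision)
555 -> bucket 9 (collision)
Final buckets:
0: _
1: _
2: 593
3: _
4: 90
5: _
6: _
7: _
8: _
9: 620 -> 87 -> 269 -> 555
10: _
11: 728
12: _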